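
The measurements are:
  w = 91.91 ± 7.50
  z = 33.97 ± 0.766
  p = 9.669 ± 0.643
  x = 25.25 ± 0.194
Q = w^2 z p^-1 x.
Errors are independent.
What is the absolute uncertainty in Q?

Since Q is a product/quotient, work with relative uncertainties:
  (2·δw/w)² = (2×0.0816)² = 0.0266;  (1·δz/z)² = (1×0.0225)² = 0.000508;  (-1·δp/p)² = (-1×0.0665)² = 0.00442;  (1·δx/x)² = (1×0.00768)² = 5.9e-05
δQ/Q = √(0.0316) = 0.178
Q = 749400, so δQ = 0.178 × 749400 = 1.33e+05.

1.33e+05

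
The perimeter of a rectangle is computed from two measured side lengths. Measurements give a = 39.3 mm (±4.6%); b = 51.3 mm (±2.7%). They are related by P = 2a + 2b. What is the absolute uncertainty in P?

4.55 mm

Each term contributes (cᵢ δxᵢ)² to (δP)²:
  (2·δa)² = 13.1;  (2·δb)² = 7.67
δP = √(20.7) = 4.55 mm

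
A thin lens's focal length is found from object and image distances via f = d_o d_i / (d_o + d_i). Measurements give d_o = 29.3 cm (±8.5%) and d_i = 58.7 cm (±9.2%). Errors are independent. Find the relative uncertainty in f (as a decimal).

0.0644

∂f/∂d_o = (d_i/(d_o+d_i))² = 0.445;  ∂f/∂d_i = (d_o/(d_o+d_i))² = 0.111
δf = √((∂f/∂d_o · δd_o)² + (∂f/∂d_i · δd_i)²) = √(1.23 + 0.358) = 1.26 cm
f = 19.5 cm, so δf/f = 1.26/19.5 = 0.0644.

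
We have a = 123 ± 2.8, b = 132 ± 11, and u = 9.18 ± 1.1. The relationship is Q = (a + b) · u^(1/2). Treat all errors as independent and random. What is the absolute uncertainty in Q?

57.7

Let w = a + b = 255. δw = √(δa² + δb²) = √(7.84 + 121) = 11.4, so δw/w = 0.0445.
Q is then a monomial in w, u:
δQ/Q = √((δw/w)² + (½·δu/u)²) = √(0.00198 + 0.00359) = 0.0746
Q = 773, so δQ = 0.0746 × 773 = 57.7.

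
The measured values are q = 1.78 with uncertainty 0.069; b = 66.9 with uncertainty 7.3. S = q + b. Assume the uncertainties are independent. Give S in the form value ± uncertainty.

Absolute uncertainties add in quadrature for a linear combination:
  (δq)² = 0.00476;  (δb)² = 53.3
δS = √(53.3) = 7.30
S = 68.7.

68.7 ± 7.30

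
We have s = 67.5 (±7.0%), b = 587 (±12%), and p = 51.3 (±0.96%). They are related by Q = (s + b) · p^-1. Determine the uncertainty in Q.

Let u = s + b = 654. δu = √(δs² + δb²) = √(22.3 + 4960) = 70.6, so δu/u = 0.108.
Q is then a monomial in u, p:
δQ/Q = √((δu/u)² + (-1·δp/p)²) = √(0.0116 + 9.22e-05) = 0.108
Q = 12.8, so δQ = 0.108 × 12.8 = 1.38.

1.38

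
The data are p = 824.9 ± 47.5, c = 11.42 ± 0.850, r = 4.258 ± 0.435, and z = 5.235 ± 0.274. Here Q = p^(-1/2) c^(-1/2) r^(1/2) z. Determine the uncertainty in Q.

0.00968

Products/powers → add relative errors in quadrature, weighted by exponent:
  (−½·δp/p)² = (-0.5×0.0576)² = 0.000829;  (−½·δc/c)² = (-0.5×0.0744)² = 0.00138;  (½·δr/r)² = (0.5×0.102)² = 0.00261;  (1·δz/z)² = (1×0.0523)² = 0.00274
δQ/Q = √(0.00756) = 0.0870
Q = 0.1113, so δQ = 0.0870 × 0.1113 = 0.00968.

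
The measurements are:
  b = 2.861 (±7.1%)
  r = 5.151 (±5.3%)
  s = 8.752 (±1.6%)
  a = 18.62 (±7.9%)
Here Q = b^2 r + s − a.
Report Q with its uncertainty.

Let p = b^2·r = 42.16. δp/p = √((2·δb/b)² + (1·δr/r)²) = √(0.0202 + 0.00281) = 0.152, so δp = 6.39.
Q = p + s − a: δQ = √(δp² + δs² + δa²) = √(40.8 + 0.0196 + 2.16) = 6.56
Q = 32.29.

32.29 ± 6.56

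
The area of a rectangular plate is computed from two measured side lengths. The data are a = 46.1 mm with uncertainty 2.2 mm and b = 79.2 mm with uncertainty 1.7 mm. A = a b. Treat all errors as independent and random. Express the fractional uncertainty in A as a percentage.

5.23%

A is a product of powers, so relative uncertainties combine in quadrature:
  (1·δa/a)² = (1×0.0477)² = 0.00228;  (1·δb/b)² = (1×0.0215)² = 0.000461
δA/A = √(0.00274) = 0.0523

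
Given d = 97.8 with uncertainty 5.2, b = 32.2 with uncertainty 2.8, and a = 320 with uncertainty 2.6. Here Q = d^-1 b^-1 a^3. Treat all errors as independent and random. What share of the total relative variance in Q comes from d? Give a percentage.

(δQ/Q)² = (-1·δd/d)² + (-1·δb/b)² + (3·δa/a)²
  d term: (-1×0.0532)² = 0.00283
  b term: (-1×0.0870)² = 0.00756
  a term: (3×0.00813)² = 0.000594
Total = 0.0110. Share from d = 0.00283/0.0110 = 0.257.

25.7%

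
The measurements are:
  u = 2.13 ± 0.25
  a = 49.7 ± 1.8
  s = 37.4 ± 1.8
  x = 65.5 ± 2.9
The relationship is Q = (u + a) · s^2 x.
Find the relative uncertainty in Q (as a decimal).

Let w = u + a = 51.8. δw = √(δu² + δa²) = √(0.0625 + 3.24) = 1.82, so δw/w = 0.0351.
Q is then a monomial in w, s, x:
δQ/Q = √((δw/w)² + (2·δs/s)² + (1·δx/x)²) = √(0.00123 + 0.00927 + 0.00196) = 0.112

0.112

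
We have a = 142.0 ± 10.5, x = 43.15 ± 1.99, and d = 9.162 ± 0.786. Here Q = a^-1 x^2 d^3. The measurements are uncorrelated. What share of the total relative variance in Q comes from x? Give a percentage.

10.6%

(δQ/Q)² = (-1·δa/a)² + (2·δx/x)² + (3·δd/d)²
  a term: (-1×0.0739)² = 0.00547
  x term: (2×0.0461)² = 0.00851
  d term: (3×0.0858)² = 0.0662
Total = 0.0802. Share from x = 0.00851/0.0802 = 0.106.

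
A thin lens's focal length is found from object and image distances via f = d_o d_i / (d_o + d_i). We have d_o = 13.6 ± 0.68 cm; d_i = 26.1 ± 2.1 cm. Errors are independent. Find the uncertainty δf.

0.384 cm

∂f/∂d_o = (d_i/(d_o+d_i))² = 0.432;  ∂f/∂d_i = (d_o/(d_o+d_i))² = 0.117
δf = √((∂f/∂d_o · δd_o)² + (∂f/∂d_i · δd_i)²) = √(0.0864 + 0.0607) = 0.384 cm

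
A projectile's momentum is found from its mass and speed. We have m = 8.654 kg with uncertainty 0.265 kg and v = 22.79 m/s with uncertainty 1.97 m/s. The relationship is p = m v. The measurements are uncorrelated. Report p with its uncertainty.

Products/powers → add relative errors in quadrature, weighted by exponent:
  (1·δm/m)² = (1×0.0306)² = 0.000938;  (1·δv/v)² = (1×0.0864)² = 0.00747
δp/p = √(0.00841) = 0.0917
p = 197.2 kg·m/s, so δp = 0.0917 × 197.2 = 18.1 kg·m/s.

197.2 ± 18.1 kg·m/s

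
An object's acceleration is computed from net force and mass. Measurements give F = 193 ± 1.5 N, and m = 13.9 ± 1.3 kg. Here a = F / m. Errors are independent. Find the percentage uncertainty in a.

Relative error in a monomial: (δa/a)² = Σ (nᵢ · δxᵢ/xᵢ)².
  (1·δF/F)² = (1×0.00777)² = 6.04e-05;  (-1·δm/m)² = (-1×0.0935)² = 0.00875
δa/a = √(0.00881) = 0.0938

9.38%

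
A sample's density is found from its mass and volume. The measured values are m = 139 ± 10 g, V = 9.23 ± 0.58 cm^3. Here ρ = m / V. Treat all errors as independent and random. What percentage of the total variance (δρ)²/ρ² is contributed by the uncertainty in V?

43.3%

(δρ/ρ)² = (1·δm/m)² + (-1·δV/V)²
  m term: (1×0.0719)² = 0.00518
  V term: (-1×0.0628)² = 0.00395
Total = 0.00912. Share from V = 0.00395/0.00912 = 0.433.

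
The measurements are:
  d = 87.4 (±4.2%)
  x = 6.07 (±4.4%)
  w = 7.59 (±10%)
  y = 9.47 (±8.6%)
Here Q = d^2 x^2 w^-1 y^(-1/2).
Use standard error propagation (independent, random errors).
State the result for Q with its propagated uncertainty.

12000 ± 1970

Since Q is a product/quotient, work with relative uncertainties:
  (2·δd/d)² = (2×0.0420)² = 0.00706;  (2·δx/x)² = (2×0.0440)² = 0.00774;  (-1·δw/w)² = (-1×0.100)² = 0.0100;  (−½·δy/y)² = (-0.5×0.0860)² = 0.00185
δQ/Q = √(0.0266) = 0.163
Q = 12000, so δQ = 0.163 × 12000 = 1970.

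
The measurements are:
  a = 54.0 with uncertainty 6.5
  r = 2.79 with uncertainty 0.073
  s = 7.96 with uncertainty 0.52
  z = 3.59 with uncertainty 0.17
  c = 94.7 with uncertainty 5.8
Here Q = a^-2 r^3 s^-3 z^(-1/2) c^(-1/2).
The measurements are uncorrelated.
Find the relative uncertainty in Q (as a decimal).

Since Q is a product/quotient, work with relative uncertainties:
  (-2·δa/a)² = (-2×0.120)² = 0.0580;  (3·δr/r)² = (3×0.0262)² = 0.00616;  (-3·δs/s)² = (-3×0.0653)² = 0.0384;  (−½·δz/z)² = (-0.5×0.0474)² = 0.000561;  (−½·δc/c)² = (-0.5×0.0612)² = 0.000938
δQ/Q = √(0.104) = 0.323

0.323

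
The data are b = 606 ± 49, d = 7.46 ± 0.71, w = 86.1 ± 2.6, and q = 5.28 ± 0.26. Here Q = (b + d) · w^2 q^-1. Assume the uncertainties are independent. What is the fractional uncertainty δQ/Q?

Let u = b + d = 613. δu = √(δb² + δd²) = √(2400 + 0.504) = 49.0, so δu/u = 0.0799.
Q is then a monomial in u, w, q:
δQ/Q = √((δu/u)² + (2·δw/w)² + (-1·δq/q)²) = √(0.00638 + 0.00365 + 0.00242) = 0.112

0.112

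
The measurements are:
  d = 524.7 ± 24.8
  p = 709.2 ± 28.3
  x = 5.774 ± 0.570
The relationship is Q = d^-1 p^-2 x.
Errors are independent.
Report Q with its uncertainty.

Q is a product of powers, so relative uncertainties combine in quadrature:
  (-1·δd/d)² = (-1×0.0473)² = 0.00223;  (-2·δp/p)² = (-2×0.0399)² = 0.00637;  (1·δx/x)² = (1×0.0987)² = 0.00975
δQ/Q = √(0.0183) = 0.135
Q = 2.188e-08, so δQ = 0.135 × 2.188e-08 = 2.96e-09.

(2.188 ± 0.296) × 10^-8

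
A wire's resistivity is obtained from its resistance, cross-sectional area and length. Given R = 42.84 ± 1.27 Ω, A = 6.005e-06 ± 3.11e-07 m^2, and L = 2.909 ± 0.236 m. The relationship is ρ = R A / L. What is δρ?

8.91e-06 Ω·m

Products/powers → add relative errors in quadrature, weighted by exponent:
  (1·δR/R)² = (1×0.0296)² = 0.000879;  (1·δA/A)² = (1×0.0518)² = 0.00268;  (-1·δL/L)² = (-1×0.0811)² = 0.00658
δρ/ρ = √(0.0101) = 0.101
ρ = 8.843e-05 Ω·m, so δρ = 0.101 × 8.843e-05 = 8.91e-06 Ω·m.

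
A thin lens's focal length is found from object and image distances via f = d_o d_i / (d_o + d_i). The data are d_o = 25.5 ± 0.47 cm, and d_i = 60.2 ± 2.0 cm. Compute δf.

0.292 cm

∂f/∂d_o = (d_i/(d_o+d_i))² = 0.493;  ∂f/∂d_i = (d_o/(d_o+d_i))² = 0.0885
δf = √((∂f/∂d_o · δd_o)² + (∂f/∂d_i · δd_i)²) = √(0.0538 + 0.0314) = 0.292 cm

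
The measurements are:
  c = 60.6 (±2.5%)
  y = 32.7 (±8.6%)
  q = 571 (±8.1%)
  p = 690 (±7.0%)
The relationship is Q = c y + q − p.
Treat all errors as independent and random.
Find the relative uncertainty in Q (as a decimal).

0.102

Let w = c·y = 1980. δw/w = √((1·δc/c)² + (1·δy/y)²) = √(0.000625 + 0.00740) = 0.0896, so δw = 177.
Q = w + q − p: δQ = √(δw² + δq² + δp²) = √(31500 + 2140 + 2330) = 190
Q = 1860, so δQ/Q = 190/1860 = 0.102.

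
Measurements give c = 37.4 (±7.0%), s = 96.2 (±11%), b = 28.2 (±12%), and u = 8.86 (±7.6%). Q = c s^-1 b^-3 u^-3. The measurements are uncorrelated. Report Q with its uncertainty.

For a monomial Q ∝ c, s^-1, b^-3, u^-3, fractional errors add in quadrature:
  (1·δc/c)² = (1×0.0700)² = 0.00490;  (-1·δs/s)² = (-1×0.110)² = 0.0121;  (-3·δb/b)² = (-3×0.120)² = 0.130;  (-3·δu/u)² = (-3×0.0760)² = 0.0520
δQ/Q = √(0.199) = 0.446
Q = 2.49e-08, so δQ = 0.446 × 2.49e-08 = 1.11e-08.

(2.49 ± 1.11) × 10^-8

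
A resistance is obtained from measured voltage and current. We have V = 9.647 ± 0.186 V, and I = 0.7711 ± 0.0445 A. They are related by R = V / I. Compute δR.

0.761 Ω

For a monomial R ∝ V, I^-1, fractional errors add in quadrature:
  (1·δV/V)² = (1×0.0193)² = 0.000372;  (-1·δI/I)² = (-1×0.0577)² = 0.00333
δR/R = √(0.00370) = 0.0608
R = 12.51 Ω, so δR = 0.0608 × 12.51 = 0.761 Ω.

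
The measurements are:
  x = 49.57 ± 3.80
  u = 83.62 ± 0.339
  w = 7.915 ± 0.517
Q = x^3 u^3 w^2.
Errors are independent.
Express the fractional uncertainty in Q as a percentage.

Products/powers → add relative errors in quadrature, weighted by exponent:
  (3·δx/x)² = (3×0.0767)² = 0.0529;  (3·δu/u)² = (3×0.00405)² = 0.000148;  (2·δw/w)² = (2×0.0653)² = 0.0171
δQ/Q = √(0.0701) = 0.265

26.5%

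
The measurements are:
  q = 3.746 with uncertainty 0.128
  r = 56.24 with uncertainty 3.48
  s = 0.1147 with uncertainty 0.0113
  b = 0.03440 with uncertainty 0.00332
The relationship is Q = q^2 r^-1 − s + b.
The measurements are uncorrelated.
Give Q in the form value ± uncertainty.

0.1692 ± 0.0258

Let p = q^2·r^-1 = 0.2495. δp/p = √((2·δq/q)² + (-1·δr/r)²) = √(0.00467 + 0.00383) = 0.0922, so δp = 0.0230.
Q = p − s + b: δQ = √(δp² + δs² + δb²) = √(0.000529 + 0.000128 + 1.1e-05) = 0.0258
Q = 0.1692.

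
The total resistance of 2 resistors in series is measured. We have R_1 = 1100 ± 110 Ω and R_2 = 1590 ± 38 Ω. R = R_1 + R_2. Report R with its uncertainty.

2690 ± 116 Ω

Absolute uncertainties add in quadrature for a linear combination:
  (δR_1)² = 12100;  (δR_2)² = 1440
δR = √(13500) = 116 Ω
R = 2690 Ω.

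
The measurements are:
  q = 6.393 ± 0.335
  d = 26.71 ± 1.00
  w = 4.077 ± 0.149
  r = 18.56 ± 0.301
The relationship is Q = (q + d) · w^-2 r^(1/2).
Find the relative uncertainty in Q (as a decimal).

Let u = q + d = 33.10. δu = √(δq² + δd²) = √(0.112 + 1.00) = 1.05, so δu/u = 0.0319.
Q is then a monomial in u, w, r:
δQ/Q = √((δu/u)² + (-2·δw/w)² + (½·δr/r)²) = √(0.00101 + 0.00534 + 6.58e-05) = 0.0801

0.0801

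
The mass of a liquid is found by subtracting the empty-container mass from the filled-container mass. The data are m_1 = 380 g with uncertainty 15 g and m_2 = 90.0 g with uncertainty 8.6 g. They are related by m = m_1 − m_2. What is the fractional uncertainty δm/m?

Absolute uncertainties add in quadrature for a linear combination:
  (δm_1)² = 225;  (δm_2)² = 74.0
δm = √(299) = 17.3 g
m = 290 g, so δm/m = 17.3/290 = 0.0596.

0.0596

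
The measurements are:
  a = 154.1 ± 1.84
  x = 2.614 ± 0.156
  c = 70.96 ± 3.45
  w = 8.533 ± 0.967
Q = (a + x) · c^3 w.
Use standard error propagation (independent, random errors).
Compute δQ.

Let u = a + x = 156.7. δu = √(δa² + δx²) = √(3.39 + 0.0243) = 1.85, so δu/u = 0.0118.
Q is then a monomial in u, c, w:
δQ/Q = √((δu/u)² + (3·δc/c)² + (1·δw/w)²) = √(0.000139 + 0.0213 + 0.0128) = 0.185
Q = 4.778e+08, so δQ = 0.185 × 4.778e+08 = 8.84e+07.

8.84e+07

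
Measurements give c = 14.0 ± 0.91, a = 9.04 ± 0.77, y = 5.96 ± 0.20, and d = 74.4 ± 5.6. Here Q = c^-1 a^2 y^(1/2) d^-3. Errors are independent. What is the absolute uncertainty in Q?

1.01e-05

For a monomial Q ∝ c^-1, a^2, y^(1/2), d^-3, fractional errors add in quadrature:
  (-1·δc/c)² = (-1×0.0650)² = 0.00423;  (2·δa/a)² = (2×0.0852)² = 0.0290;  (½·δy/y)² = (0.5×0.0336)² = 0.000282;  (-3·δd/d)² = (-3×0.0753)² = 0.0510
δQ/Q = √(0.0845) = 0.291
Q = 3.46e-05, so δQ = 0.291 × 3.46e-05 = 1.01e-05.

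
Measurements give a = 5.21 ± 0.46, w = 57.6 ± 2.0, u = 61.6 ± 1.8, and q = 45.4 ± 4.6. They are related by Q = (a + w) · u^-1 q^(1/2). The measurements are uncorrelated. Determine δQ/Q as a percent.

Let h = a + w = 62.8. δh = √(δa² + δw²) = √(0.212 + 4.00) = 2.05, so δh/h = 0.0327.
Q is then a monomial in h, u, q:
δQ/Q = √((δh/h)² + (-1·δu/u)² + (½·δq/q)²) = √(0.00107 + 0.000854 + 0.00257) = 0.0670

6.70%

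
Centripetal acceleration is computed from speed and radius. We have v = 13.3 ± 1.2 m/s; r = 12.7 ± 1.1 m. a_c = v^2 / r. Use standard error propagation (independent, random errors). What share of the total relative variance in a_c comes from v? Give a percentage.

81.3%

(δa_c/a_c)² = (2·δv/v)² + (-1·δr/r)²
  v term: (2×0.0902)² = 0.0326
  r term: (-1×0.0866)² = 0.00750
Total = 0.0401. Share from v = 0.0326/0.0401 = 0.813.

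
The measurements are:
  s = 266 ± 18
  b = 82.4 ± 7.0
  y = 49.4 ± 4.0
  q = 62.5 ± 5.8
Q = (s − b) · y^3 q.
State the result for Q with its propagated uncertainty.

Let u = s − b = 184. δu = √(δs² + δb²) = √(324 + 49.0) = 19.3, so δu/u = 0.105.
Q is then a monomial in u, y, q:
δQ/Q = √((δu/u)² + (3·δy/y)² + (1·δq/q)²) = √(0.0111 + 0.0590 + 0.00861) = 0.281
Q = 1.38e+09, so δQ = 0.281 × 1.38e+09 = 3.88e+08.

(1.38 ± 0.388) × 10^9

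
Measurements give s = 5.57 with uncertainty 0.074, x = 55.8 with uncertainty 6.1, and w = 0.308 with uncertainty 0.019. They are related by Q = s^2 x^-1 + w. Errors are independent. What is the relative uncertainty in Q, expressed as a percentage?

7.57%

Let p = s^2·x^-1 = 0.556. δp/p = √((2·δs/s)² + (-1·δx/x)²) = √(0.000706 + 0.0120) = 0.113, so δp = 0.0626.
Q = p + w: δQ = √(δp² + δw²) = √(0.00391 + 0.000361) = 0.0654
Q = 0.864, so δQ/Q = 0.0654/0.864 = 0.0757.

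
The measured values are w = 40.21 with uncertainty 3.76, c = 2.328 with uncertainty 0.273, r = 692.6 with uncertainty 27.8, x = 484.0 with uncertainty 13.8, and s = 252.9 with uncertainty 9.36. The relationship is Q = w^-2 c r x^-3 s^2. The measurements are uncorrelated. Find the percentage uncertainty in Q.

Each factor contributes (exponent × relative error)² to (δQ/Q)²:
  (-2·δw/w)² = (-2×0.0935)² = 0.0350;  (1·δc/c)² = (1×0.117)² = 0.0138;  (1·δr/r)² = (1×0.0401)² = 0.00161;  (-3·δx/x)² = (-3×0.0285)² = 0.00732;  (2·δs/s)² = (2×0.0370)² = 0.00548
δQ/Q = √(0.0631) = 0.251

25.1%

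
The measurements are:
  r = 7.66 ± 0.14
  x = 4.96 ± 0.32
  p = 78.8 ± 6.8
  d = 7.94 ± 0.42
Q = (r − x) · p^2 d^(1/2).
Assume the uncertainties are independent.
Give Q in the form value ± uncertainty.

Let u = r − x = 2.70. δu = √(δr² + δx²) = √(0.0196 + 0.102) = 0.349, so δu/u = 0.129.
Q is then a monomial in u, p, d:
δQ/Q = √((δu/u)² + (2·δp/p)² + (½·δd/d)²) = √(0.0167 + 0.0298 + 0.000700) = 0.217
Q = 47200, so δQ = 0.217 × 47200 = 10300.

47200 ± 10300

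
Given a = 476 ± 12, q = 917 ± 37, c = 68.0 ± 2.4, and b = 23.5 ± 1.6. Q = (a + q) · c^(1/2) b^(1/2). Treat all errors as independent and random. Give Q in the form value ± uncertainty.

55700 ± 2640

Let u = a + q = 1390. δu = √(δa² + δq²) = √(144 + 1370) = 38.9, so δu/u = 0.0279.
Q is then a monomial in u, c, b:
δQ/Q = √((δu/u)² + (½·δc/c)² + (½·δb/b)²) = √(0.000780 + 0.000311 + 0.00116) = 0.0474
Q = 55700, so δQ = 0.0474 × 55700 = 2640.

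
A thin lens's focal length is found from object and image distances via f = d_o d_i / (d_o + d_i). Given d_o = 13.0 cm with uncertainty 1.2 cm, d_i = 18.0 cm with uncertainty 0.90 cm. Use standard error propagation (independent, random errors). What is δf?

∂f/∂d_o = (d_i/(d_o+d_i))² = 0.337;  ∂f/∂d_i = (d_o/(d_o+d_i))² = 0.176
δf = √((∂f/∂d_o · δd_o)² + (∂f/∂d_i · δd_i)²) = √(0.164 + 0.0251) = 0.434 cm

0.434 cm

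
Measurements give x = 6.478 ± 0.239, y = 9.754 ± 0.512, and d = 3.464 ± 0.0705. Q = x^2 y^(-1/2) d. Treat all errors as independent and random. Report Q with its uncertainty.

Since Q is a product/quotient, work with relative uncertainties:
  (2·δx/x)² = (2×0.0369)² = 0.00544;  (−½·δy/y)² = (-0.5×0.0525)² = 0.000689;  (1·δd/d)² = (1×0.0204)² = 0.000414
δQ/Q = √(0.00655) = 0.0809
Q = 46.54, so δQ = 0.0809 × 46.54 = 3.77.

46.54 ± 3.77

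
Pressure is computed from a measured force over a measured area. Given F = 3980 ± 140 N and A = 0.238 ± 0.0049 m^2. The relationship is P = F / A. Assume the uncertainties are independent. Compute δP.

Relative error in a monomial: (δP/P)² = Σ (nᵢ · δxᵢ/xᵢ)².
  (1·δF/F)² = (1×0.0352)² = 0.00124;  (-1·δA/A)² = (-1×0.0206)² = 0.000424
δP/P = √(0.00166) = 0.0408
P = 16700 Pa, so δP = 0.0408 × 16700 = 682 Pa.

682 Pa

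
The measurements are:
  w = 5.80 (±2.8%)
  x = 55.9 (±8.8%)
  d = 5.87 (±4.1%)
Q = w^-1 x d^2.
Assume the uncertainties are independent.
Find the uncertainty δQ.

Q is a product of powers, so relative uncertainties combine in quadrature:
  (-1·δw/w)² = (-1×0.0280)² = 0.000784;  (1·δx/x)² = (1×0.0880)² = 0.00774;  (2·δd/d)² = (2×0.0410)² = 0.00672
δQ/Q = √(0.0153) = 0.123
Q = 332, so δQ = 0.123 × 332 = 41.0.

41.0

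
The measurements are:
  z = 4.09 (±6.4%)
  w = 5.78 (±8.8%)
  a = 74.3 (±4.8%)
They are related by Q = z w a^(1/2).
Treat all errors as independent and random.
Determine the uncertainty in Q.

22.7

Q is a product of powers, so relative uncertainties combine in quadrature:
  (1·δz/z)² = (1×0.0640)² = 0.00410;  (1·δw/w)² = (1×0.0880)² = 0.00774;  (½·δa/a)² = (0.5×0.0480)² = 0.000576
δQ/Q = √(0.0124) = 0.111
Q = 204, so δQ = 0.111 × 204 = 22.7.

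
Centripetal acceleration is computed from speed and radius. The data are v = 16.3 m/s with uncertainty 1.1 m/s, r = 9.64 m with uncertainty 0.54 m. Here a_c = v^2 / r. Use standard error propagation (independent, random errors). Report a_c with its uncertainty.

Each factor contributes (exponent × relative error)² to (δa_c/a_c)²:
  (2·δv/v)² = (2×0.0675)² = 0.0182;  (-1·δr/r)² = (-1×0.0560)² = 0.00314
δa_c/a_c = √(0.0214) = 0.146
a_c = 27.6 m/s^2, so δa_c = 0.146 × 27.6 = 4.03 m/s^2.

27.6 ± 4.03 m/s^2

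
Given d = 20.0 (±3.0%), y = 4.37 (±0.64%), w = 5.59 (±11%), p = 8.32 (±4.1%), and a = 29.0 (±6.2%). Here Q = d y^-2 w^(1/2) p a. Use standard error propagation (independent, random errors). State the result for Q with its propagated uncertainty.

Q is a product of powers, so relative uncertainties combine in quadrature:
  (1·δd/d)² = (1×0.0300)² = 0.000900;  (-2·δy/y)² = (-2×0.00640)² = 0.000164;  (½·δw/w)² = (0.5×0.110)² = 0.00302;  (1·δp/p)² = (1×0.0410)² = 0.00168;  (1·δa/a)² = (1×0.0620)² = 0.00384
δQ/Q = √(0.00961) = 0.0981
Q = 597, so δQ = 0.0981 × 597 = 58.6.

597 ± 58.6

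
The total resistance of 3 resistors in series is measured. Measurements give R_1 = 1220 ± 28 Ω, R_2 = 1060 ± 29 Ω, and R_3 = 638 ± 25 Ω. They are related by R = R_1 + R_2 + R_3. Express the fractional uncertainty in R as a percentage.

1.63%

R is a linear combination, so absolute uncertainties add in quadrature:
  (δR_1)² = 784;  (δR_2)² = 841;  (δR_3)² = 625
δR = √(2250) = 47.4 Ω
R = 2920 Ω, so δR/R = 47.4/2920 = 0.0163.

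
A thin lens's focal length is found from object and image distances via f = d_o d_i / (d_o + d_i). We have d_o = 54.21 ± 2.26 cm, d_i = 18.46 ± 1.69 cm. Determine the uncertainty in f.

∂f/∂d_o = (d_i/(d_o+d_i))² = 0.0645;  ∂f/∂d_i = (d_o/(d_o+d_i))² = 0.556
δf = √((∂f/∂d_o · δd_o)² + (∂f/∂d_i · δd_i)²) = √(0.0213 + 0.884) = 0.952 cm

0.952 cm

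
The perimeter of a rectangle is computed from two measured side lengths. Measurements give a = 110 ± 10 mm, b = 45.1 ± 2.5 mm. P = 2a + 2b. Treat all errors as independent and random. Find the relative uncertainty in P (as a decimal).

For a sum/difference, combine absolute errors in quadrature:
  (2·δa)² = 400;  (2·δb)² = 25.0
δP = √(425) = 20.6 mm
P = 310 mm, so δP/P = 20.6/310 = 0.0665.

0.0665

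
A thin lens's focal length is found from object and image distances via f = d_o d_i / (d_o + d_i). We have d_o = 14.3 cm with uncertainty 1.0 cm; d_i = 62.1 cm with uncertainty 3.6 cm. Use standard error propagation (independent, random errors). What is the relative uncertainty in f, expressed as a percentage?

5.79%

∂f/∂d_o = (d_i/(d_o+d_i))² = 0.661;  ∂f/∂d_i = (d_o/(d_o+d_i))² = 0.0350
δf = √((∂f/∂d_o · δd_o)² + (∂f/∂d_i · δd_i)²) = √(0.437 + 0.0159) = 0.673 cm
f = 11.6 cm, so δf/f = 0.673/11.6 = 0.0579.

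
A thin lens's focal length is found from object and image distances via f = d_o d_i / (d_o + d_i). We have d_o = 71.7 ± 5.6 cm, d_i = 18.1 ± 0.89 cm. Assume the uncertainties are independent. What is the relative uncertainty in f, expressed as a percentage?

4.23%

∂f/∂d_o = (d_i/(d_o+d_i))² = 0.0406;  ∂f/∂d_i = (d_o/(d_o+d_i))² = 0.638
δf = √((∂f/∂d_o · δd_o)² + (∂f/∂d_i · δd_i)²) = √(0.0518 + 0.322) = 0.611 cm
f = 14.5 cm, so δf/f = 0.611/14.5 = 0.0423.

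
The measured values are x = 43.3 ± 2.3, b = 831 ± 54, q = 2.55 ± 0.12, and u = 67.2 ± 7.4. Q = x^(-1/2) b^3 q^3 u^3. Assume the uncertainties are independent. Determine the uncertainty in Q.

Each factor contributes (exponent × relative error)² to (δQ/Q)²:
  (−½·δx/x)² = (-0.5×0.0531)² = 0.000705;  (3·δb/b)² = (3×0.0650)² = 0.0380;  (3·δq/q)² = (3×0.0471)² = 0.0199;  (3·δu/u)² = (3×0.110)² = 0.109
δQ/Q = √(0.168) = 0.410
Q = 4.39e+14, so δQ = 0.410 × 4.39e+14 = 1.8e+14.

1.8e+14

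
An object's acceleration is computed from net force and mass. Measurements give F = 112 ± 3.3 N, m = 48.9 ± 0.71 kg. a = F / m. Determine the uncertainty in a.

0.0752 m/s^2

a is a product of powers, so relative uncertainties combine in quadrature:
  (1·δF/F)² = (1×0.0295)² = 0.000868;  (-1·δm/m)² = (-1×0.0145)² = 0.000211
δa/a = √(0.00108) = 0.0328
a = 2.29 m/s^2, so δa = 0.0328 × 2.29 = 0.0752 m/s^2.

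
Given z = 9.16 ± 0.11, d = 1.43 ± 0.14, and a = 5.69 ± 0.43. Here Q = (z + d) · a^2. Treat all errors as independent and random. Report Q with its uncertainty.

Let u = z + d = 10.6. δu = √(δz² + δd²) = √(0.0121 + 0.0196) = 0.178, so δu/u = 0.0168.
Q is then a monomial in u, a:
δQ/Q = √((δu/u)² + (2·δa/a)²) = √(0.000283 + 0.0228) = 0.152
Q = 343, so δQ = 0.152 × 343 = 52.1.

343 ± 52.1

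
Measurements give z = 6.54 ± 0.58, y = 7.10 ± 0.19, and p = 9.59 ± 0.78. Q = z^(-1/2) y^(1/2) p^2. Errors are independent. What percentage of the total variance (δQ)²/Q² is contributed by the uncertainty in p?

92.5%

(δQ/Q)² = (−½·δz/z)² + (½·δy/y)² + (2·δp/p)²
  z term: (-0.5×0.0887)² = 0.00197
  y term: (0.5×0.0268)² = 0.000179
  p term: (2×0.0813)² = 0.0265
Total = 0.0286. Share from p = 0.0265/0.0286 = 0.925.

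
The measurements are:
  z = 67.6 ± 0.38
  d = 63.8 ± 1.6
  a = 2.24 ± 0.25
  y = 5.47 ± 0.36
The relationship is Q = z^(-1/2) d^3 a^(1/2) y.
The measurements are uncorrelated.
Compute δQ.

29600

Products/powers → add relative errors in quadrature, weighted by exponent:
  (−½·δz/z)² = (-0.5×0.00562)² = 7.9e-06;  (3·δd/d)² = (3×0.0251)² = 0.00566;  (½·δa/a)² = (0.5×0.112)² = 0.00311;  (1·δy/y)² = (1×0.0658)² = 0.00433
δQ/Q = √(0.0131) = 0.115
Q = 2.59e+05, so δQ = 0.115 × 2.59e+05 = 29600.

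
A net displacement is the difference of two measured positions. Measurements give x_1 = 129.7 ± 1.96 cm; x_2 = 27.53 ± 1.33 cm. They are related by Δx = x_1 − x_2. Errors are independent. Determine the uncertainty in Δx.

Absolute uncertainties add in quadrature for a linear combination:
  (δx_1)² = 3.84;  (δx_2)² = 1.77
δΔx = √(5.61) = 2.37 cm

2.37 cm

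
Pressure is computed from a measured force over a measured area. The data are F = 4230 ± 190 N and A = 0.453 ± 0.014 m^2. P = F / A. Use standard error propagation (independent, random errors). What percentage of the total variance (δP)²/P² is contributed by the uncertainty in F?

67.9%

(δP/P)² = (1·δF/F)² + (-1·δA/A)²
  F term: (1×0.0449)² = 0.00202
  A term: (-1×0.0309)² = 0.000955
Total = 0.00297. Share from F = 0.00202/0.00297 = 0.679.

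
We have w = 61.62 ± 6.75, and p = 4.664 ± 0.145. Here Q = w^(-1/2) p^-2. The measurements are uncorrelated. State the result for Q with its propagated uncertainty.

0.005856 ± 0.000485

Since Q is a product/quotient, work with relative uncertainties:
  (−½·δw/w)² = (-0.5×0.110)² = 0.00300;  (-2·δp/p)² = (-2×0.0311)² = 0.00387
δQ/Q = √(0.00687) = 0.0829
Q = 0.005856, so δQ = 0.0829 × 0.005856 = 0.000485.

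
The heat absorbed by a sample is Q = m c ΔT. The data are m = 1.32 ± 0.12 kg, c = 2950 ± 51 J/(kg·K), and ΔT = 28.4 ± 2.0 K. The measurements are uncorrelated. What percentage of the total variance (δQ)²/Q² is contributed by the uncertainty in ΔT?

(δQ/Q)² = (1·δm/m)² + (1·δc/c)² + (1·δΔT/ΔT)²
  m term: (1×0.0909)² = 0.00826
  c term: (1×0.0173)² = 0.000299
  ΔT term: (1×0.0704)² = 0.00496
Total = 0.0135. Share from ΔT = 0.00496/0.0135 = 0.367.

36.7%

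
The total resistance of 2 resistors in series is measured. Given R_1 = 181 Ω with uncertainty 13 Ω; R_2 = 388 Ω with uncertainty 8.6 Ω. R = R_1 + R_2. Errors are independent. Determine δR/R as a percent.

2.74%

Sums and differences: (δR)² = Σ (cᵢ δxᵢ)².
  (δR_1)² = 169;  (δR_2)² = 74.0
δR = √(243) = 15.6 Ω
R = 569 Ω, so δR/R = 15.6/569 = 0.0274.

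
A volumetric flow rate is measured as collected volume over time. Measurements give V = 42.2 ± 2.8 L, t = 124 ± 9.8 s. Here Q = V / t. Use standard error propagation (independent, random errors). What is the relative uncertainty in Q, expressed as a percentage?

Each factor contributes (exponent × relative error)² to (δQ/Q)²:
  (1·δV/V)² = (1×0.0664)² = 0.00440;  (-1·δt/t)² = (-1×0.0790)² = 0.00625
δQ/Q = √(0.0106) = 0.103

10.3%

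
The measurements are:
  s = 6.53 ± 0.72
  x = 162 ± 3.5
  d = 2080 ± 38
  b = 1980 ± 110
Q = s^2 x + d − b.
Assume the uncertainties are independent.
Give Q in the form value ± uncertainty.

Let p = s^2·x = 6910. δp/p = √((2·δs/s)² + (1·δx/x)²) = √(0.0486 + 0.000467) = 0.222, so δp = 1530.
Q = p + d − b: δQ = √(δp² + δd² + δb²) = √(2.34e+06 + 1440 + 12100) = 1540
Q = 7010.

7010 ± 1540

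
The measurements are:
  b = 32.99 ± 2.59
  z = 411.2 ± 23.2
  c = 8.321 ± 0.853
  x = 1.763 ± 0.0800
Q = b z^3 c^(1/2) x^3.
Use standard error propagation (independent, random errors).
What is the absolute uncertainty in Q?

Since Q is a product/quotient, work with relative uncertainties:
  (1·δb/b)² = (1×0.0785)² = 0.00616;  (3·δz/z)² = (3×0.0564)² = 0.0286;  (½·δc/c)² = (0.5×0.103)² = 0.00263;  (3·δx/x)² = (3×0.0454)² = 0.0185
δQ/Q = √(0.0560) = 0.237
Q = 3.626e+10, so δQ = 0.237 × 3.626e+10 = 8.58e+09.

8.58e+09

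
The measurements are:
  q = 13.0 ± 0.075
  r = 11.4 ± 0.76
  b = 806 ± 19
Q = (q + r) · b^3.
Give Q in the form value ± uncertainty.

Let u = q + r = 24.4. δu = √(δq² + δr²) = √(0.00562 + 0.578) = 0.764, so δu/u = 0.0313.
Q is then a monomial in u, b:
δQ/Q = √((δu/u)² + (3·δb/b)²) = √(0.000980 + 0.00500) = 0.0773
Q = 1.28e+10, so δQ = 0.0773 × 1.28e+10 = 9.88e+08.

(1.28 ± 0.0988) × 10^10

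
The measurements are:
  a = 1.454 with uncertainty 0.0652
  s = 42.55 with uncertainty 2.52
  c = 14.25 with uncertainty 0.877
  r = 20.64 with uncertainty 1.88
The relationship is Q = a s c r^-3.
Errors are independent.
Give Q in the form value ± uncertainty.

0.1003 ± 0.0291

Each factor contributes (exponent × relative error)² to (δQ/Q)²:
  (1·δa/a)² = (1×0.0448)² = 0.00201;  (1·δs/s)² = (1×0.0592)² = 0.00351;  (1·δc/c)² = (1×0.0615)² = 0.00379;  (-3·δr/r)² = (-3×0.0911)² = 0.0747
δQ/Q = √(0.0840) = 0.290
Q = 0.1003, so δQ = 0.290 × 0.1003 = 0.0291.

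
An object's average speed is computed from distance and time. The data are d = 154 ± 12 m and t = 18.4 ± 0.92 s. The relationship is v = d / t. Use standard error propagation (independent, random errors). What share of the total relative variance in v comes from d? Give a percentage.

70.8%

(δv/v)² = (1·δd/d)² + (-1·δt/t)²
  d term: (1×0.0779)² = 0.00607
  t term: (-1×0.0500)² = 0.00250
Total = 0.00857. Share from d = 0.00607/0.00857 = 0.708.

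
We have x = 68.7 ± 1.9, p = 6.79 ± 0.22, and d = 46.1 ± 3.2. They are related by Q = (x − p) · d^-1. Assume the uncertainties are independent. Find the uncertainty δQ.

0.102

Let u = x − p = 61.9. δu = √(δx² + δp²) = √(3.61 + 0.0484) = 1.91, so δu/u = 0.0309.
Q is then a monomial in u, d:
δQ/Q = √((δu/u)² + (-1·δd/d)²) = √(0.000954 + 0.00482) = 0.0760
Q = 1.34, so δQ = 0.0760 × 1.34 = 0.102.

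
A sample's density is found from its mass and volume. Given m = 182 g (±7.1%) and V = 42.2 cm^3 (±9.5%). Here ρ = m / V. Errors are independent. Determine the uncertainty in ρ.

0.511 g/cm^3

ρ is a product of powers, so relative uncertainties combine in quadrature:
  (1·δm/m)² = (1×0.0710)² = 0.00504;  (-1·δV/V)² = (-1×0.0950)² = 0.00903
δρ/ρ = √(0.0141) = 0.119
ρ = 4.31 g/cm^3, so δρ = 0.119 × 4.31 = 0.511 g/cm^3.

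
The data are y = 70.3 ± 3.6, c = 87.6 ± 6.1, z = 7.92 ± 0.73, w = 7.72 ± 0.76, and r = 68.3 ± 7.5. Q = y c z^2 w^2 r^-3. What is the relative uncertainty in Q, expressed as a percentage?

43.4%

Since Q is a product/quotient, work with relative uncertainties:
  (1·δy/y)² = (1×0.0512)² = 0.00262;  (1·δc/c)² = (1×0.0696)² = 0.00485;  (2·δz/z)² = (2×0.0922)² = 0.0340;  (2·δw/w)² = (2×0.0984)² = 0.0388;  (-3·δr/r)² = (-3×0.110)² = 0.109
δQ/Q = √(0.189) = 0.434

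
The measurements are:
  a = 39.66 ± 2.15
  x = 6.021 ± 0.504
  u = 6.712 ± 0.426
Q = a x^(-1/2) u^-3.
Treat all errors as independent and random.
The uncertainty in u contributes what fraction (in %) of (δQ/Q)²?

(δQ/Q)² = (1·δa/a)² + (−½·δx/x)² + (-3·δu/u)²
  a term: (1×0.0542)² = 0.00294
  x term: (-0.5×0.0837)² = 0.00175
  u term: (-3×0.0635)² = 0.0363
Total = 0.0409. Share from u = 0.0363/0.0409 = 0.885.

88.5%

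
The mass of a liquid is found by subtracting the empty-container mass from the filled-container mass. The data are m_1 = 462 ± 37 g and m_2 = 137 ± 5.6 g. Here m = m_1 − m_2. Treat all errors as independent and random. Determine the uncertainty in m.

37.4 g

Each term contributes (cᵢ δxᵢ)² to (δm)²:
  (δm_1)² = 1370;  (δm_2)² = 31.4
δm = √(1400) = 37.4 g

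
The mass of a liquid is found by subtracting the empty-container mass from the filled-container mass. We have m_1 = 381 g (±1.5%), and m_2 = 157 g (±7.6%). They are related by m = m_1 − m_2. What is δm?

m is a linear combination, so absolute uncertainties add in quadrature:
  (δm_1)² = 32.7;  (δm_2)² = 142
δm = √(175) = 13.2 g

13.2 g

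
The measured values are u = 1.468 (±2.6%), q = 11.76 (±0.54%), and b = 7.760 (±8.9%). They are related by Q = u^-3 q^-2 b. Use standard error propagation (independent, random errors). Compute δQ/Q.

0.119

Each factor contributes (exponent × relative error)² to (δQ/Q)²:
  (-3·δu/u)² = (-3×0.0260)² = 0.00608;  (-2·δq/q)² = (-2×0.00540)² = 0.000117;  (1·δb/b)² = (1×0.0890)² = 0.00792
δQ/Q = √(0.0141) = 0.119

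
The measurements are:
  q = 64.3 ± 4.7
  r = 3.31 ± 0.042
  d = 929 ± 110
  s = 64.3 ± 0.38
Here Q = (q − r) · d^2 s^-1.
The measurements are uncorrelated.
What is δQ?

Let u = q − r = 61.0. δu = √(δq² + δr²) = √(22.1 + 0.00176) = 4.70, so δu/u = 0.0771.
Q is then a monomial in u, d, s:
δQ/Q = √((δu/u)² + (2·δd/d)² + (-1·δs/s)²) = √(0.00594 + 0.0561 + 3.49e-05) = 0.249
Q = 8.19e+05, so δQ = 0.249 × 8.19e+05 = 2.04e+05.

2.04e+05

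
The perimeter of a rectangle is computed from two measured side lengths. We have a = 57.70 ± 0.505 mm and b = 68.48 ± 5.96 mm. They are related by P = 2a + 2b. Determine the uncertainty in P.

12.0 mm

P is a linear combination, so absolute uncertainties add in quadrature:
  (2·δa)² = 1.02;  (2·δb)² = 142
δP = √(143) = 12.0 mm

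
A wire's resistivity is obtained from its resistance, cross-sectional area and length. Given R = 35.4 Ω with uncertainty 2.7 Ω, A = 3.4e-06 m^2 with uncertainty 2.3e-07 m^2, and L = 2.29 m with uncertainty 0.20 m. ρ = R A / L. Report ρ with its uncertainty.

(5.26 ± 0.706) × 10^-5 Ω·m

Since ρ is a product/quotient, work with relative uncertainties:
  (1·δR/R)² = (1×0.0763)² = 0.00582;  (1·δA/A)² = (1×0.0676)² = 0.00458;  (-1·δL/L)² = (-1×0.0873)² = 0.00763
δρ/ρ = √(0.0180) = 0.134
ρ = 5.26e-05 Ω·m, so δρ = 0.134 × 5.26e-05 = 7.06e-06 Ω·m.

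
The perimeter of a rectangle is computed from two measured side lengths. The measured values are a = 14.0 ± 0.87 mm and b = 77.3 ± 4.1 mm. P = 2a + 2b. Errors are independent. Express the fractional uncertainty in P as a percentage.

4.59%

Each term contributes (cᵢ δxᵢ)² to (δP)²:
  (2·δa)² = 3.03;  (2·δb)² = 67.2
δP = √(70.3) = 8.38 mm
P = 183 mm, so δP/P = 8.38/183 = 0.0459.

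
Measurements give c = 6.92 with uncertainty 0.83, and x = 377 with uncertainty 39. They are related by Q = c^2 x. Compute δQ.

4720

Since Q is a product/quotient, work with relative uncertainties:
  (2·δc/c)² = (2×0.120)² = 0.0575;  (1·δx/x)² = (1×0.103)² = 0.0107
δQ/Q = √(0.0682) = 0.261
Q = 18100, so δQ = 0.261 × 18100 = 4720.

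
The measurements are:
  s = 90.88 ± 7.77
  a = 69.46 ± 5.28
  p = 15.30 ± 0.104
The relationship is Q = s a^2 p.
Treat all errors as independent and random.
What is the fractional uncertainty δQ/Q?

0.175

For a monomial Q ∝ s, a^2, p, fractional errors add in quadrature:
  (1·δs/s)² = (1×0.0855)² = 0.00731;  (2·δa/a)² = (2×0.0760)² = 0.0231;  (1·δp/p)² = (1×0.00680)² = 4.62e-05
δQ/Q = √(0.0305) = 0.175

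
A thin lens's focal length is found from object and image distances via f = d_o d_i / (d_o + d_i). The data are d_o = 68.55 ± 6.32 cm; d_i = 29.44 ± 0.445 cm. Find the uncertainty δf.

∂f/∂d_o = (d_i/(d_o+d_i))² = 0.0903;  ∂f/∂d_i = (d_o/(d_o+d_i))² = 0.489
δf = √((∂f/∂d_o · δd_o)² + (∂f/∂d_i · δd_i)²) = √(0.325 + 0.0474) = 0.611 cm

0.611 cm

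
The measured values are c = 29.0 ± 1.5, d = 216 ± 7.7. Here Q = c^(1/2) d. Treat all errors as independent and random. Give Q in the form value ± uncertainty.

Each factor contributes (exponent × relative error)² to (δQ/Q)²:
  (½·δc/c)² = (0.5×0.0517)² = 0.000669;  (1·δd/d)² = (1×0.0356)² = 0.00127
δQ/Q = √(0.00194) = 0.0440
Q = 1160, so δQ = 0.0440 × 1160 = 51.2.

1160 ± 51.2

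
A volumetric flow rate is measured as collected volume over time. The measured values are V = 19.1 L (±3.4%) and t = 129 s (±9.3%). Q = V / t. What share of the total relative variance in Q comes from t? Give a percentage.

(δQ/Q)² = (1·δV/V)² + (-1·δt/t)²
  V term: (1×0.0340)² = 0.00116
  t term: (-1×0.0930)² = 0.00865
Total = 0.00981. Share from t = 0.00865/0.00981 = 0.882.

88.2%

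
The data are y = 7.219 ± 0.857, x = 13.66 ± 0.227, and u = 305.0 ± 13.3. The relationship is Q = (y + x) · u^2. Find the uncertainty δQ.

1.88e+05

Let w = y + x = 20.88. δw = √(δy² + δx²) = √(0.734 + 0.0515) = 0.887, so δw/w = 0.0425.
Q is then a monomial in w, u:
δQ/Q = √((δw/w)² + (2·δu/u)²) = √(0.00180 + 0.00761) = 0.0970
Q = 1.942e+06, so δQ = 0.0970 × 1.942e+06 = 1.88e+05.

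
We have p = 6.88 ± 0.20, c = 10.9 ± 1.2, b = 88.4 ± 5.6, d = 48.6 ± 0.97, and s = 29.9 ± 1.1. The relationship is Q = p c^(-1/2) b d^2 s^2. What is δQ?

Products/powers → add relative errors in quadrature, weighted by exponent:
  (1·δp/p)² = (1×0.0291)² = 0.000845;  (−½·δc/c)² = (-0.5×0.110)² = 0.00303;  (1·δb/b)² = (1×0.0633)² = 0.00401;  (2·δd/d)² = (2×0.0200)² = 0.00159;  (2·δs/s)² = (2×0.0368)² = 0.00541
δQ/Q = √(0.0149) = 0.122
Q = 3.89e+08, so δQ = 0.122 × 3.89e+08 = 4.75e+07.

4.75e+07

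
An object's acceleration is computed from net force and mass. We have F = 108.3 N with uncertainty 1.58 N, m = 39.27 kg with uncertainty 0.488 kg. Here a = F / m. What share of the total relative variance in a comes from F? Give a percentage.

58.0%

(δa/a)² = (1·δF/F)² + (-1·δm/m)²
  F term: (1×0.0146)² = 0.000213
  m term: (-1×0.0124)² = 0.000154
Total = 0.000367. Share from F = 0.000213/0.000367 = 0.580.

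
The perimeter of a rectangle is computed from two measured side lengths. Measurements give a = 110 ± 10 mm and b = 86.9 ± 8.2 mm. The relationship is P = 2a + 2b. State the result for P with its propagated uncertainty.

Sums and differences: (δP)² = Σ (cᵢ δxᵢ)².
  (2·δa)² = 400;  (2·δb)² = 269
δP = √(669) = 25.9 mm
P = 394 mm.

394 ± 25.9 mm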